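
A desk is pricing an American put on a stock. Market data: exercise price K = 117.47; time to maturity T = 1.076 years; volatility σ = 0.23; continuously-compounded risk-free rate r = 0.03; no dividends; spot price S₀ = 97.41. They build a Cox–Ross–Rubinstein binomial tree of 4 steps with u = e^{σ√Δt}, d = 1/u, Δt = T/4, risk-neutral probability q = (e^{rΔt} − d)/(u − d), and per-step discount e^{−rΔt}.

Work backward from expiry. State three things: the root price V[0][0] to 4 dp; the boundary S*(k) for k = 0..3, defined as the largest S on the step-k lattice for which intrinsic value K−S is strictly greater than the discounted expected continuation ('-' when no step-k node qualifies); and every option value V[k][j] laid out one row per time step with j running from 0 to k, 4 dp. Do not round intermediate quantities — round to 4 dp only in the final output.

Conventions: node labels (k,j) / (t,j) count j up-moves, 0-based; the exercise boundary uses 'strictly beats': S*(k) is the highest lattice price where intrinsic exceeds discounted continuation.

Δt=0.26900, u=1.12670, d=0.88755, q=0.50409, disc=e^(-rΔt)=0.99196
k=4 terminal: V=max(K-S,0) → 57.0229 40.7357 20.0600 0.0000 0.0000
k=3: j=0 S=68.1056 intr=49.3644 cont=48.4203 V=49.3644[EX]; j=1 S=86.4563 intr=31.0137 cont=30.0695 V=31.0137[EX]; j=2 S=109.7515 intr=7.7185 cont=9.8679 V=9.8679[hold]; j=3 S=139.3235 intr=0.0000 cont=0.0000 V=0.0000[hold]  S*(3)=86.4563
k=2: j=0 S=76.7343 intr=40.7357 cont=39.7915 V=40.7357[EX]; j=1 S=97.4100 intr=20.0600 cont=20.1906 V=20.1906[hold]; j=2 S=123.6567 intr=0.0000 cont=4.8542 V=4.8542[hold]  S*(2)=76.7343
k=1: j=0 S=86.4563 intr=31.0137 cont=30.1349 V=31.0137[EX]; j=1 S=109.7515 intr=7.7185 cont=12.3595 V=12.3595[hold]  S*(1)=86.4563
k=0: j=0 S=97.4100 intr=20.0600 cont=21.4365 V=21.4365[hold]  S*(0)=-

price = 21.4365
boundary = - 86.4563 76.7343 86.4563
tree:
21.4365
31.0137 12.3595
40.7357 20.1906 4.8542
49.3644 31.0137 9.8679 0.0000
57.0229 40.7357 20.0600 0.0000 0.0000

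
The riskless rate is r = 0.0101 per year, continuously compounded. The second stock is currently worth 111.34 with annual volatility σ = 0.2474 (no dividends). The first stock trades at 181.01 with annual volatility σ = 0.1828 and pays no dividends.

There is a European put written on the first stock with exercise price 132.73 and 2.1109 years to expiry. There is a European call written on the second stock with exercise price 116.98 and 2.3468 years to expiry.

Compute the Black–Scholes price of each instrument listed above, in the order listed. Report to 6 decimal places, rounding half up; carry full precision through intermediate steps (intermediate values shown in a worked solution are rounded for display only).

[the first stock put K=132.73]
σ√T = 0.1828·√2.1109 = 0.265589
d₁ = (ln(S/K) + (r+σ²/2)T) / (σ√T) = (ln(181.01/132.73) + (0.0101+0.1828²/2)·2.1109) / 0.265589 = (0.310235 + 0.056589) / 0.265589 = 1.381172
d₂ = d₁ − σ√T = 1.381172 − 0.265589 = 1.115583
e^{−rT} = 0.978906
N(−d₁) = 0.083613,  N(−d₂) = 0.132300
price = K·e^{−rT}·N(−d₂) − S·N(−d₁) = 17.189790 − 15.134787 = 2.055003
[the second stock call K=116.98]
σ√T = 0.2474·√2.3468 = 0.378999
d₁ = (ln(S/K) + (r+σ²/2)T) / (σ√T) = (ln(111.34/116.98) + (0.0101+0.2474²/2)·2.3468) / 0.378999 = (-0.049414 + 0.095523) / 0.378999 = 0.121658
d₂ = d₁ − σ√T = 0.121658 − 0.378999 = -0.257341
e^{−rT} = 0.976576
N(d₁) = 0.548415,  N(d₂) = 0.398458
price = S·N(d₁) − K·e^{−rT}·N(d₂) = 61.060541 − 45.519782 = 15.540759

price(the first stock put K=132.73) = 2.055003
price(the second stock call K=116.98) = 15.540759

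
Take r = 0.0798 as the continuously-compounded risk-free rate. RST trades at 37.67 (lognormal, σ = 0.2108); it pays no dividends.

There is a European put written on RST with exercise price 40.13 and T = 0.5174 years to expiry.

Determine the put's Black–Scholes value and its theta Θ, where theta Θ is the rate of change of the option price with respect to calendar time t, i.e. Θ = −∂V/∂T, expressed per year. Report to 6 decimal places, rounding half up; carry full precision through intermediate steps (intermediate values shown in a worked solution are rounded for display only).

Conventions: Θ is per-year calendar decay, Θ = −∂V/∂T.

σ√T = 0.2108·√0.5174 = 0.151630
d₁ = (ln(S/K) + (r+σ²/2)T) / (σ√T) = (ln(37.67/40.13) + (0.0798+0.2108²/2)·0.5174) / 0.151630 = (-0.063260 + 0.052784) / 0.151630 = -0.069089
d₂ = d₁ − σ√T = -0.069089 − 0.151630 = -0.220718
e^{−rT} = 0.959552
N(−d₁) = 0.527540,  N(−d₂) = 0.587344
Put price V = K·e^{−rT}·N(−d₂) − S·N(−d₁) = 22.616759 − 19.872450 = 2.744309
φ(d₁) = (1/√(2π))·e^{−d₁²/2} = 0.397991
Θ = −S·φ(d₁)·σ/(2√T) + r·K·e^{−rT}·N(−d₂) = −2.196831 + 1.804817 = -0.392013

price = 2.744309
Θ = -0.392013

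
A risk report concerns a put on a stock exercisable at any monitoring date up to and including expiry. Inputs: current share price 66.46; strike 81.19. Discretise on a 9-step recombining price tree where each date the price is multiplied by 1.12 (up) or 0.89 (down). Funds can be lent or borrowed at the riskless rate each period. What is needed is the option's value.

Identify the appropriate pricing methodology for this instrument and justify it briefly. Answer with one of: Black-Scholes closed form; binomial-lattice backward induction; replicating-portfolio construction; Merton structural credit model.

Key observation: early exercise of the strike-81.19 put must be checked at each of the 9 dates (spot 66.46), which forces a node-by-node comparison of intrinsic and continuation value backward from expiry.

framework: binomial-lattice backward induction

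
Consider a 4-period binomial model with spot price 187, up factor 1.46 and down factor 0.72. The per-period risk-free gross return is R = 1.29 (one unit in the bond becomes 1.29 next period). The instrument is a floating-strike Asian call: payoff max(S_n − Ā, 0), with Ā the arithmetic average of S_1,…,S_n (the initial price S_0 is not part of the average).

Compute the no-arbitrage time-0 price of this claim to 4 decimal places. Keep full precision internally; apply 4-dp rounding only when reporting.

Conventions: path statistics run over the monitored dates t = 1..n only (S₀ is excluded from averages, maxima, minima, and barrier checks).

Under the martingale measure an up-move has probability p* = 0.7703; value the claim as the probability-weighted average of per-path payoffs, discounted 4 periods at R = 1.29.
Enumerate all 2^4 = 16 price paths (U = up ×1.46, D = down ×0.72); each path with k up-moves has probability p*^k·(1−p*)^(4−k).
DDDD: Ā=87.9081, payoff=0.0000, prob=0.002785
UDDD: Ā=178.2580, payoff=0.0000, prob=0.009339
DUDD: Ā=143.6630, payoff=0.0000, prob=0.009339
UUDD: Ā=291.3167, payoff=0.0000, prob=0.031313
DDUD: Ā=118.7546, payoff=0.0000, prob=0.009339
UDUD: Ā=240.8080, payoff=0.0000, prob=0.031313
DUUD: Ā=206.2130, payoff=0.4260, prob=0.031313
UUUD: Ā=418.1542, payoff=0.8638, prob=0.104990
DDDU: Ā=100.8206, payoff=1.0836, prob=0.009339
UDDU: Ā=204.4417, payoff=2.1973, prob=0.031313
DUDU: Ā=169.8467, payoff=36.7923, prob=0.031313
UUDU: Ā=344.4115, payoff=74.6065, prob=0.104990
DDUU: Ā=144.9383, payoff=61.7007, prob=0.031313
UDUU: Ā=293.9028, payoff=125.1152, prob=0.104990
DUUU: Ā=259.3078, payoff=159.7102, prob=0.104990
UUUU: Ā=525.8185, payoff=323.8569, prob=0.352024
Price = Σ prob·payoff / R^4 = 155.009149 / 2.769229 = 55.9756

price = 55.9756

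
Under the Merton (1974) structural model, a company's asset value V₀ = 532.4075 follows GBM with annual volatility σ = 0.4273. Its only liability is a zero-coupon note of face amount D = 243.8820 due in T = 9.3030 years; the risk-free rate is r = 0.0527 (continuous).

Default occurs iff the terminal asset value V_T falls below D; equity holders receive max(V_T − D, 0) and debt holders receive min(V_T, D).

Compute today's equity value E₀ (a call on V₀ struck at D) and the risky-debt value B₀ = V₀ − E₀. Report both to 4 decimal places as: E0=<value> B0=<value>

E0=411.1506 B0=121.2569

Equity is a call on the firm's assets struck at D = 243.8820:
d₁ = [ln(V₀/D) + (r + σ²/2)T] / (σ√T)
   = [ln(532.4075/243.8820) + (0.0527 + 0.5·0.4273²)·9.3030] / (0.4273·√9.3030)
   = [0.780725 + 1.339564] / 1.303300 = 1.626861
d₂ = d₁ − σ√T = 1.626861 − 1.303300 = 0.323561
N(d₁) = 0.948117,  N(d₂) = 0.626865,  e^(−rT) = 0.612462
E₀ = V₀·N(d₁) − D·e^(−rT)·N(d₂)
   = 532.4075·0.948117 − 243.8820·0.612462·0.626865 = 411.150584
B₀ = V₀ − E₀ = 532.4075 − 411.150584 = 121.256916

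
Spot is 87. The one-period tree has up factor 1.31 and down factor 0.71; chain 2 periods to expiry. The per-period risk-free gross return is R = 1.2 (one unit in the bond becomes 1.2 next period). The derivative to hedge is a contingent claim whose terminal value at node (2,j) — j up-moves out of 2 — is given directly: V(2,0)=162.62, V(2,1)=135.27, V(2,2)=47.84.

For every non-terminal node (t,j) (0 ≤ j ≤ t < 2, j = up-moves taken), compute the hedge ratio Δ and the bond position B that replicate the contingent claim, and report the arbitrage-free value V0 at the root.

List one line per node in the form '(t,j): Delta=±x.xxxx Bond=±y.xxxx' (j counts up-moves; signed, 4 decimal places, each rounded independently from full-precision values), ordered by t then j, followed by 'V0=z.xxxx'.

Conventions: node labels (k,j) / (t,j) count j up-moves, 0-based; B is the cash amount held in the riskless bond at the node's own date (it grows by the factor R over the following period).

(0,0): Delta=-1.2199 Bond=160.2146
(1,0): Delta=-0.7380 Bond=162.4868
(1,1): Delta=-1.2786 Bond=198.9407
V0=54.0822

The replicating-portfolio and risk-neutral prices coincide; use p* = (1.2−0.71)/(1.31−0.71) = 0.8167 for the latter.
At maturity the claim pays: V(2,0)=162.6200, V(2,1)=135.2700, V(2,2)=47.8400
  t=1,j=0: stock 61.7700 → up 80.9187 (V=135.2700), down 43.8567 (V=162.6200). Price 116.9035; hedge Δ=-0.7380, bond B=162.4868.
  t=1,j=1: stock 113.9700 → up 149.3007 (V=47.8400), down 80.9187 (V=135.2700). Price 53.2240; hedge Δ=-1.2786, bond B=198.9407.
  t=0,j=0: stock 87.0000 → up 113.9700 (V=53.2240), down 61.7700 (V=116.9035). Price 54.0822; hedge Δ=-1.2199, bond B=160.2146.
As a check, the time-0 holding Δ(0,0)·S0 + B(0,0) comes to 54.0822 — exactly V0.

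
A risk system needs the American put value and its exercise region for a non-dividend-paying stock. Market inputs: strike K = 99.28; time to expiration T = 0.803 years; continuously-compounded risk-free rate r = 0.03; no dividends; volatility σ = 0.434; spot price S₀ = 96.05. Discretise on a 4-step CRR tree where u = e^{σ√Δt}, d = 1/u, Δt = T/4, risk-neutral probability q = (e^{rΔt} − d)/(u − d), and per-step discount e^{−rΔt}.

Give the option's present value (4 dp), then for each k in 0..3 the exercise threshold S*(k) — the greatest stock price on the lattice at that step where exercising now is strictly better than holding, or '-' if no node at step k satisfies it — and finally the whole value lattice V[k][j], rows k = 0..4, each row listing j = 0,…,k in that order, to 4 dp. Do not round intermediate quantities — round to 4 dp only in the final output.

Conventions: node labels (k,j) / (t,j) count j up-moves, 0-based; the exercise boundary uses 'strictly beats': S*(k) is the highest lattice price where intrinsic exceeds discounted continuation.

params: Δt=0.20075 u=1.21465 d=0.82328 q=0.46697 e^(-rΔt)=0.99400
t_4 payoffs: 55.1539 34.1777 3.2300 0.0000 0.0000
t_3: node(3,0) S=53.5977 payoff=45.6823 vs cont=45.0862 → 45.6823 [stop]  node(3,1) S=79.0764 payoff=20.2036 vs cont=19.6075 → 20.2036 [stop]  node(3,2) S=116.6669 payoff=0.0000 vs cont=1.7113 → 1.7113 [wait]  node(3,3) S=172.1269 payoff=0.0000 vs cont=0.0000 → 0.0000 [wait]  ⇒ S*(3)=79.0764
t_2: node(2,0) S=65.1023 payoff=34.1777 vs cont=33.5816 → 34.1777 [stop]  node(2,1) S=96.0500 payoff=3.2300 vs cont=11.4987 → 11.4987 [wait]  node(2,2) S=141.7093 payoff=0.0000 vs cont=0.9067 → 0.9067 [wait]  ⇒ S*(2)=65.1023
t_1: node(1,0) S=79.0764 payoff=20.2036 vs cont=23.4456 → 23.4456 [wait]  node(1,1) S=116.6669 payoff=0.0000 vs cont=6.5132 → 6.5132 [wait]  ⇒ S*(1)=-
t_0: node(0,0) S=96.0500 payoff=3.2300 vs cont=15.4453 → 15.4453 [wait]  ⇒ S*(0)=-

price = 15.4453
boundary = - - 65.1023 79.0764
tree:
15.4453
23.4456 6.5132
34.1777 11.4987 0.9067
45.6823 20.2036 1.7113 0.0000
55.1539 34.1777 3.2300 0.0000 0.0000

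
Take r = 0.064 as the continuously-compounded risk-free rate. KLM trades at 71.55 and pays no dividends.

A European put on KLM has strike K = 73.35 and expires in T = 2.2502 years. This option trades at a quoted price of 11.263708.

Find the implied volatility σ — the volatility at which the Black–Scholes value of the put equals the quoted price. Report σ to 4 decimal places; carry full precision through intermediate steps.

At σ = 0.3750 the Black–Scholes value reproduces the quote:
σ√T = 0.375·√2.2502 = 0.562525
d₁ = (ln(S/K) + (r+σ²/2)T) / (σ√T) = (ln(71.55/73.35) + (0.064+0.375²/2)·2.2502) / 0.562525 = (-0.024846 + 0.302230) / 0.562525 = 0.493105
d₂ = d₁ − σ√T = 0.493105 − 0.562525 = -0.069420
e^{−rT} = 0.865877
N(−d₁) = 0.310969,  N(−d₂) = 0.527672
V = K·e^{−rT}·N(−d₂) − S·N(−d₁) = 33.513550 − 22.249842 = 11.263708 (matching the quote); vega is positive throughout, so no other σ reproduces this price

sigma = 0.3750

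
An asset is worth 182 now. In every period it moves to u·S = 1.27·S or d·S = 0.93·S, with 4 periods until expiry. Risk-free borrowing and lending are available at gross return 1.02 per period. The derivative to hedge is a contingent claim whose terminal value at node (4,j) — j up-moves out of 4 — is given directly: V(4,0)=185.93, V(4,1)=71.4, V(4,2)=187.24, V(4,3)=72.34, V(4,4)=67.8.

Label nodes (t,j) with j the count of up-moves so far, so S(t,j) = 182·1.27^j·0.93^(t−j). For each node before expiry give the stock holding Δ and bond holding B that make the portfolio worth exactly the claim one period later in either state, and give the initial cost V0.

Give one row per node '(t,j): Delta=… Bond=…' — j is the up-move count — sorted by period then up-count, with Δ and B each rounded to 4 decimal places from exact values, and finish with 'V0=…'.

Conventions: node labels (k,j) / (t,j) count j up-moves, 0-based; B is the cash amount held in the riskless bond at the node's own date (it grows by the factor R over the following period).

Since d<R<u, set p* = (R−d)/(u−d) = 0.2647; price each node as the discounted p*-expectation of its children.
At maturity the claim pays: V(4,0)=185.9300, V(4,1)=71.4000, V(4,2)=187.2400, V(4,3)=72.3400, V(4,4)=67.8000
Node (3,0) S=146.3930: V=(p*·71.4000+(1−p*)·185.9300)/1.02=152.5620; Δ=(71.4000−185.9300)/(185.9191−136.1455)=-2.3010; B=V−Δ·S=489.4149
Node (3,1) S=199.9130: V=(p*·187.2400+(1−p*)·71.4000)/1.02=100.0623; Δ=(187.2400−71.4000)/(253.8895−185.9191)=1.7043; B=V−Δ·S=-240.6436
Node (3,2) S=272.9995: V=(p*·72.3400+(1−p*)·187.2400)/1.02=153.7503; Δ=(72.3400−187.2400)/(346.7093−253.8895)=-1.2379; B=V−Δ·S=491.6915
Node (3,3) S=372.8057: V=(p*·67.8000+(1−p*)·72.3400)/1.02=69.7434; Δ=(67.8000−72.3400)/(473.4632−346.7093)=-0.0358; B=V−Δ·S=83.0963
Node (2,0) S=157.4118: V=(p*·100.0623+(1−p*)·152.5620)/1.02=135.9461; Δ=(100.0623−152.5620)/(199.9130−146.3930)=-0.9809; B=V−Δ·S=290.3570
Node (2,1) S=214.9602: V=(p*·153.7503+(1−p*)·100.0623)/1.02=112.0332; Δ=(153.7503−100.0623)/(272.9995−199.9130)=0.7346; B=V−Δ·S=-45.8727
Node (2,2) S=293.5478: V=(p*·69.7434+(1−p*)·153.7503)/1.02=128.9345; Δ=(69.7434−153.7503)/(372.8057−272.9995)=-0.8417; B=V−Δ·S=376.0137
Node (1,0) S=169.2600: V=(p*·112.0332+(1−p*)·135.9461)/1.02=127.0747; Δ=(112.0332−135.9461)/(214.9602−157.4118)=-0.4155; B=V−Δ·S=197.4069
Node (1,1) S=231.1400: V=(p*·128.9345+(1−p*)·112.0332)/1.02=114.2226; Δ=(128.9345−112.0332)/(293.5478−214.9602)=0.2151; B=V−Δ·S=64.5128
Node (0,0) S=182.0000: V=(p*·114.2226+(1−p*)·127.0747)/1.02=121.2477; Δ=(114.2226−127.0747)/(231.1400−169.2600)=-0.2077; B=V−Δ·S=159.0481
As a check, the time-0 holding Δ(0,0)·S0 + B(0,0) comes to 121.2477 — exactly V0.

(0,0): Delta=-0.2077 Bond=159.0481
(1,0): Delta=-0.4155 Bond=197.4069
(1,1): Delta=0.2151 Bond=64.5128
(2,0): Delta=-0.9809 Bond=290.3570
(2,1): Delta=0.7346 Bond=-45.8727
(2,2): Delta=-0.8417 Bond=376.0137
(3,0): Delta=-2.3010 Bond=489.4149
(3,1): Delta=1.7043 Bond=-240.6436
(3,2): Delta=-1.2379 Bond=491.6915
(3,3): Delta=-0.0358 Bond=83.0963
V0=121.2477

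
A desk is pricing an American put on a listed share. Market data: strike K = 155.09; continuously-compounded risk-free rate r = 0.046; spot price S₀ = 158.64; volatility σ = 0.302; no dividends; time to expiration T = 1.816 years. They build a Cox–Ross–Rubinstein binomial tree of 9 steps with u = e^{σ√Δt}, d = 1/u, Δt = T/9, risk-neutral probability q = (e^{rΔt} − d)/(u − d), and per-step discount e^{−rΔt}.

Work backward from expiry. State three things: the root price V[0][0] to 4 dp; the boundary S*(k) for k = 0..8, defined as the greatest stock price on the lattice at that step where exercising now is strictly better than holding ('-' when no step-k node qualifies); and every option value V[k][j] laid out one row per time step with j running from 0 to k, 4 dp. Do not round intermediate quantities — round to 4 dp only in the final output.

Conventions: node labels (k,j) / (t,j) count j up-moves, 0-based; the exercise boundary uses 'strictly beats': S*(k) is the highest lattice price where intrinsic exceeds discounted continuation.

Δt=0.20178, u=1.14529, d=0.87314, q=0.50040, disc=e^(-rΔt)=0.99076
k=9 terminal: V=max(K-S,0) → 108.2976 93.7130 74.5825 49.4893 16.5748 0.0000 0.0000 0.0000 0.0000 0.0000
k=8: j=0 S=53.5908 intr=101.4992 cont=100.0663 V=101.4992[EX]; j=1 S=70.2945 intr=84.7955 cont=83.3627 V=84.7955[EX]; j=2 S=92.2044 intr=62.8856 cont=61.4528 V=62.8856[EX]; j=3 S=120.9434 intr=34.1466 cont=32.7138 V=34.1466[EX]; j=4 S=158.6400 intr=0.0000 cont=8.2042 V=8.2042[hold]; j=5 S=208.0862 intr=0.0000 cont=0.0000 V=0.0000[hold]; j=6 S=272.9442 intr=0.0000 cont=0.0000 V=0.0000[hold]; j=7 S=358.0176 intr=0.0000 cont=0.0000 V=0.0000[hold]; j=8 S=469.6074 intr=0.0000 cont=0.0000 V=0.0000[hold]  S*(8)=120.9434
k=7: j=0 S=61.3770 intr=93.7130 cont=92.2801 V=93.7130[EX]; j=1 S=80.5075 intr=74.5825 cont=73.1497 V=74.5825[EX]; j=2 S=105.6007 intr=49.4893 cont=48.0564 V=49.4893[EX]; j=3 S=138.5152 intr=16.5748 cont=20.9695 V=20.9695[hold]; j=4 S=181.6887 intr=0.0000 cont=4.0610 V=4.0610[hold]; j=5 S=238.3189 intr=0.0000 cont=0.0000 V=0.0000[hold]; j=6 S=312.6001 intr=0.0000 cont=0.0000 V=0.0000[hold]; j=7 S=410.0338 intr=0.0000 cont=0.0000 V=0.0000[hold]  S*(7)=105.6007
k=6: j=0 S=70.2945 intr=84.7955 cont=83.3627 V=84.7955[EX]; j=1 S=92.2044 intr=62.8856 cont=61.4528 V=62.8856[EX]; j=2 S=120.9434 intr=34.1466 cont=34.8925 V=34.8925[hold]; j=3 S=158.6400 intr=0.0000 cont=12.3928 V=12.3928[hold]; j=4 S=208.0862 intr=0.0000 cont=2.0101 V=2.0101[hold]; j=5 S=272.9442 intr=0.0000 cont=0.0000 V=0.0000[hold]; j=6 S=358.0176 intr=0.0000 cont=0.0000 V=0.0000[hold]  S*(6)=92.2044
k=5: j=0 S=80.5075 intr=74.5825 cont=73.1497 V=74.5825[EX]; j=1 S=105.6007 intr=49.4893 cont=48.4262 V=49.4893[EX]; j=2 S=138.5152 intr=16.5748 cont=23.4153 V=23.4153[hold]; j=3 S=181.6887 intr=0.0000 cont=7.1308 V=7.1308[hold]; j=4 S=238.3189 intr=0.0000 cont=0.9950 V=0.9950[hold]; j=5 S=312.6001 intr=0.0000 cont=0.0000 V=0.0000[hold]  S*(5)=105.6007
k=4: j=0 S=92.2044 intr=62.8856 cont=61.4528 V=62.8856[EX]; j=1 S=120.9434 intr=34.1466 cont=36.1051 V=36.1051[hold]; j=2 S=158.6400 intr=0.0000 cont=15.1255 V=15.1255[hold]; j=3 S=208.0862 intr=0.0000 cont=4.0229 V=4.0229[hold]; j=4 S=272.9442 intr=0.0000 cont=0.4925 V=0.4925[hold]  S*(4)=92.2044
k=3: j=0 S=105.6007 intr=49.4893 cont=49.0274 V=49.4893[EX]; j=1 S=138.5152 intr=16.5748 cont=25.3703 V=25.3703[hold]; j=2 S=181.6887 intr=0.0000 cont=9.4813 V=9.4813[hold]; j=3 S=238.3189 intr=0.0000 cont=2.2354 V=2.2354[hold]  S*(3)=105.6007
k=2: j=0 S=120.9434 intr=34.1466 cont=37.0744 V=37.0744[hold]; j=1 S=158.6400 intr=0.0000 cont=17.2585 V=17.2585[hold]; j=2 S=208.0862 intr=0.0000 cont=5.8014 V=5.8014[hold]  S*(2)=-
k=1: j=0 S=138.5152 intr=16.5748 cont=26.9075 V=26.9075[hold]; j=1 S=181.6887 intr=0.0000 cont=11.4188 V=11.4188[hold]  S*(1)=-
k=0: j=0 S=158.6400 intr=0.0000 cont=18.9800 V=18.9800[hold]  S*(0)=-

price = 18.9800
boundary = - - - 105.6007 92.2044 105.6007 92.2044 105.6007 120.9434
tree:
18.9800
26.9075 11.4188
37.0744 17.2585 5.8014
49.4893 25.3703 9.4813 2.2354
62.8856 36.1051 15.1255 4.0229 0.4925
74.5825 49.4893 23.4153 7.1308 0.9950 0.0000
84.7955 62.8856 34.8925 12.3928 2.0101 0.0000 0.0000
93.7130 74.5825 49.4893 20.9695 4.0610 0.0000 0.0000 0.0000
101.4992 84.7955 62.8856 34.1466 8.2042 0.0000 0.0000 0.0000 0.0000
108.2976 93.7130 74.5825 49.4893 16.5748 0.0000 0.0000 0.0000 0.0000 0.0000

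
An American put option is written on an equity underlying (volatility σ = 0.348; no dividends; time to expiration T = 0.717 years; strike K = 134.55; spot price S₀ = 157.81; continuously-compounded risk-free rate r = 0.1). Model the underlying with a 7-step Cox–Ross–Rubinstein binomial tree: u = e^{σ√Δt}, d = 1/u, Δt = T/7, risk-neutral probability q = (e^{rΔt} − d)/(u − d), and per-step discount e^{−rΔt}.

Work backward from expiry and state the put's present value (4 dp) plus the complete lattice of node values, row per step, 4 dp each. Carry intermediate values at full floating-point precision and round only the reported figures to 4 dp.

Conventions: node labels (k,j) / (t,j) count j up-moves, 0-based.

params: Δt=0.10243 u=1.11781 d=0.89460 q=0.51831 e^(-rΔt)=0.98981
t_7 payoffs: 62.1821 44.1256 21.5639 0.0000 0.0000 0.0000 0.0000 0.0000
k=6: node(6,0) S=80.8939 payoff=53.6561 vs cont=52.2849 → 53.6561 [stop]  node(6,1) S=101.0777 payoff=33.4723 vs cont=32.1011 → 33.4723 [stop]  node(6,2) S=126.2976 payoff=8.2524 vs cont=10.2813 → 10.2813 [wait]  node(6,3) S=157.8100 payoff=0.0000 vs cont=0.0000 → 0.0000 [wait]  node(6,4) S=197.1851 payoff=0.0000 vs cont=0.0000 → 0.0000 [wait]  node(6,5) S=246.3846 payoff=0.0000 vs cont=0.0000 → 0.0000 [wait]  node(6,6) S=307.8600 payoff=0.0000 vs cont=0.0000 → 0.0000 [wait]
k=5: node(5,0) S=90.4244 payoff=44.1256 vs cont=42.7545 → 44.1256 [stop]  node(5,1) S=112.9861 payoff=21.5639 vs cont=21.2336 → 21.5639 [stop]  node(5,2) S=141.1773 payoff=0.0000 vs cont=4.9019 → 4.9019 [wait]  node(5,3) S=176.4023 payoff=0.0000 vs cont=0.0000 → 0.0000 [wait]  node(5,4) S=220.4164 payoff=0.0000 vs cont=0.0000 → 0.0000 [wait]  node(5,5) S=275.4124 payoff=0.0000 vs cont=0.0000 → 0.0000 [wait]
k=4: node(4,0) S=101.0777 payoff=33.4723 vs cont=32.1011 → 33.4723 [stop]  node(4,1) S=126.2976 payoff=8.2524 vs cont=12.7961 → 12.7961 [wait]  node(4,2) S=157.8100 payoff=0.0000 vs cont=2.3371 → 2.3371 [wait]  node(4,3) S=197.1851 payoff=0.0000 vs cont=0.0000 → 0.0000 [wait]  node(4,4) S=246.3846 payoff=0.0000 vs cont=0.0000 → 0.0000 [wait]
k=3: node(3,0) S=112.9861 payoff=21.5639 vs cont=22.5237 → 22.5237 [wait]  node(3,1) S=141.1773 payoff=0.0000 vs cont=7.3000 → 7.3000 [wait]  node(3,2) S=176.4023 payoff=0.0000 vs cont=1.1143 → 1.1143 [wait]  node(3,3) S=220.4164 payoff=0.0000 vs cont=0.0000 → 0.0000 [wait]
k=2: node(2,0) S=126.2976 payoff=8.2524 vs cont=14.4840 → 14.4840 [wait]  node(2,1) S=157.8100 payoff=0.0000 vs cont=4.0522 → 4.0522 [wait]  node(2,2) S=197.1851 payoff=0.0000 vs cont=0.5313 → 0.5313 [wait]
k=1: node(1,0) S=141.1773 payoff=0.0000 vs cont=8.9846 → 8.9846 [wait]  node(1,1) S=176.4023 payoff=0.0000 vs cont=2.2046 → 2.2046 [wait]
k=0: node(0,0) S=157.8100 payoff=0.0000 vs cont=5.4147 → 5.4147 [wait]

price = 5.4147
tree:
5.4147
8.9846 2.2046
14.4840 4.0522 0.5313
22.5237 7.3000 1.1143 0.0000
33.4723 12.7961 2.3371 0.0000 0.0000
44.1256 21.5639 4.9019 0.0000 0.0000 0.0000
53.6561 33.4723 10.2813 0.0000 0.0000 0.0000 0.0000
62.1821 44.1256 21.5639 0.0000 0.0000 0.0000 0.0000 0.0000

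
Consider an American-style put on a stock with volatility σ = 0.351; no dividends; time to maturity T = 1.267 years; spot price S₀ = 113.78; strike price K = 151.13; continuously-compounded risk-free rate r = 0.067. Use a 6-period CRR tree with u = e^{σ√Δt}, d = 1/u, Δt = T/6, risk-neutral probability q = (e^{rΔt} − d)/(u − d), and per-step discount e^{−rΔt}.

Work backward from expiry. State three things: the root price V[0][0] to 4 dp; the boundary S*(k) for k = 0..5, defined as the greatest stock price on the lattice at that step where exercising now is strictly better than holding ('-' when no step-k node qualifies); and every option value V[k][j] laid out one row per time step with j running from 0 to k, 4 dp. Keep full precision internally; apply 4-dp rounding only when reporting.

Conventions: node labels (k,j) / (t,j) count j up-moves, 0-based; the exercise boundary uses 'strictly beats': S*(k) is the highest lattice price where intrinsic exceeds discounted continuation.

price = 39.0431
boundary = - 96.8315 82.4076 96.8315 113.7800 96.8315
tree:
39.0431
54.2985 25.1187
68.7224 37.8497 13.2874
80.9977 54.2985 22.7158 4.3750
91.4445 68.7224 37.3500 8.9416 0.0000
100.3352 80.9977 54.2985 18.2748 0.0000 0.0000
107.9015 91.4445 68.7224 37.3500 0.0000 0.0000 0.0000

params: Δt=0.21117 u=1.17503 d=0.85104 q=0.50374 e^(-rΔt)=0.98595
t_6 payoffs: 107.9015 91.4445 68.7224 37.3500 0.0000 0.0000 0.0000
t_5: node(5,0) S=50.7948 payoff=100.3352 vs cont=98.2121 → 100.3352 [stop]  node(5,1) S=70.1323 payoff=80.9977 vs cont=78.8746 → 80.9977 [stop]  node(5,2) S=96.8315 payoff=54.2985 vs cont=52.1754 → 54.2985 [stop]  node(5,3) S=133.6950 payoff=17.4350 vs cont=18.2748 → 18.2748 [wait]  node(5,4) S=184.5925 payoff=0.0000 vs cont=0.0000 → 0.0000 [wait]  node(5,5) S=254.8665 payoff=0.0000 vs cont=0.0000 → 0.0000 [wait]  ⇒ S*(5)=96.8315
t_4: node(4,0) S=59.6855 payoff=91.4445 vs cont=89.3214 → 91.4445 [stop]  node(4,1) S=82.4076 payoff=68.7224 vs cont=66.5992 → 68.7224 [stop]  node(4,2) S=113.7800 payoff=37.3500 vs cont=35.6440 → 37.3500 [stop]  node(4,3) S=157.0958 payoff=0.0000 vs cont=8.9416 → 8.9416 [wait]  node(4,4) S=216.9019 payoff=0.0000 vs cont=0.0000 → 0.0000 [wait]  ⇒ S*(4)=113.7800
t_3: node(3,0) S=70.1323 payoff=80.9977 vs cont=78.8746 → 80.9977 [stop]  node(3,1) S=96.8315 payoff=54.2985 vs cont=52.1754 → 54.2985 [stop]  node(3,2) S=133.6950 payoff=17.4350 vs cont=22.7158 → 22.7158 [wait]  node(3,3) S=184.5925 payoff=0.0000 vs cont=4.3750 → 4.3750 [wait]  ⇒ S*(3)=96.8315
t_2: node(2,0) S=82.4076 payoff=68.7224 vs cont=66.5992 → 68.7224 [stop]  node(2,1) S=113.7800 payoff=37.3500 vs cont=37.8497 → 37.8497 [wait]  node(2,2) S=157.0958 payoff=0.0000 vs cont=13.2874 → 13.2874 [wait]  ⇒ S*(2)=82.4076
t_1: node(1,0) S=96.8315 payoff=54.2985 vs cont=52.4235 → 54.2985 [stop]  node(1,1) S=133.6950 payoff=17.4350 vs cont=25.1187 → 25.1187 [wait]  ⇒ S*(1)=96.8315
t_0: node(0,0) S=113.7800 payoff=37.3500 vs cont=39.0431 → 39.0431 [wait]  ⇒ S*(0)=-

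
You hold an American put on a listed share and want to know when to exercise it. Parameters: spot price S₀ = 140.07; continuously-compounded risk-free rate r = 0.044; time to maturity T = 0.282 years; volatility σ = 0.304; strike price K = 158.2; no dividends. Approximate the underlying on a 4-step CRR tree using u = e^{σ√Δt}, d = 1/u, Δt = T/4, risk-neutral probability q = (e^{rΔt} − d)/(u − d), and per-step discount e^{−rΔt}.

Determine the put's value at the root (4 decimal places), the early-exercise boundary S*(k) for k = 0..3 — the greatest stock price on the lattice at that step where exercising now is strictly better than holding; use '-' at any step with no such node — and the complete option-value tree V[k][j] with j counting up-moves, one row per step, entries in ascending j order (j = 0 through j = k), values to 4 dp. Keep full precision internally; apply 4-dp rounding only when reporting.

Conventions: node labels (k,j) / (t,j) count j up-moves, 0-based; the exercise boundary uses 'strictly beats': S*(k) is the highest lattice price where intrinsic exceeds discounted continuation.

price = 20.3138
boundary = - 129.2082 119.1886 129.2082
tree:
20.3138
28.9918 11.7294
39.0114 18.9828 4.5215
48.2540 28.9918 9.0540 0.0000
56.7798 39.0114 18.1300 0.0000 0.0000

Δt=0.07050  u=1.08406  d=0.92245  q=0.49906  discount=0.99690
step 4 (expiry): payoffs max(K−S,0) = 56.7798 39.0114 18.1300 0.0000 0.0000
step 3: (k=3,j=0): S=109.9460, K−S=48.2540, hold=47.7640 ⇒ V=48.2540 exercise | (k=3,j=1): S=129.2082, K−S=28.9918, hold=28.5019 ⇒ V=28.9918 exercise | (k=3,j=2): S=151.8449, K−S=6.3551, hold=9.0540 ⇒ V=9.0540 continue | (k=3,j=3): S=178.4476, K−S=0.0000, hold=0.0000 ⇒ V=0.0000 continue  boundary S*=129.2082
step 2: (k=2,j=0): S=119.1886, K−S=39.0114, hold=38.5214 ⇒ V=39.0114 exercise | (k=2,j=1): S=140.0700, K−S=18.1300, hold=18.9828 ⇒ V=18.9828 continue | (k=2,j=2): S=164.6097, K−S=0.0000, hold=4.5215 ⇒ V=4.5215 continue  boundary S*=119.1886
step 1: (k=1,j=0): S=129.2082, K−S=28.9918, hold=28.9261 ⇒ V=28.9918 exercise | (k=1,j=1): S=151.8449, K−S=6.3551, hold=11.7294 ⇒ V=11.7294 continue  boundary S*=129.2082
step 0: (k=0,j=0): S=140.0700, K−S=18.1300, hold=20.3138 ⇒ V=20.3138 continue  boundary S*=-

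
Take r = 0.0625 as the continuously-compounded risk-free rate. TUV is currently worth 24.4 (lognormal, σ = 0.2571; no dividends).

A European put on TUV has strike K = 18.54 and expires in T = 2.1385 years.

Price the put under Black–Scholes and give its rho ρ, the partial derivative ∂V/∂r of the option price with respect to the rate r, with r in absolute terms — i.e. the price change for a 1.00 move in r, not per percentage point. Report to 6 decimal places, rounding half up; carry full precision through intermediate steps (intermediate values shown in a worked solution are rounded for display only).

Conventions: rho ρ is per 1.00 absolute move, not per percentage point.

σ√T = 0.2571·√2.1385 = 0.375973
d₁ = (ln(S/K) + (r+σ²/2)T) / (σ√T) = (ln(24.4/18.54) + (0.0625+0.2571²/2)·2.1385) / 0.375973 = (0.274653 + 0.204334) / 0.375973 = 1.273992
d₂ = d₁ − σ√T = 1.273992 − 0.375973 = 0.898019
e^{−rT} = 0.874891
N(−d₁) = 0.101333,  N(−d₂) = 0.184588
Put price V = K·e^{−rT}·N(−d₂) − S·N(−d₁) = 2.994100 − 2.472528 = 0.521572
ρ = −K·T·e^{−rT}·N(−d₂) = -6.402883

price = 0.521572
ρ = -6.402883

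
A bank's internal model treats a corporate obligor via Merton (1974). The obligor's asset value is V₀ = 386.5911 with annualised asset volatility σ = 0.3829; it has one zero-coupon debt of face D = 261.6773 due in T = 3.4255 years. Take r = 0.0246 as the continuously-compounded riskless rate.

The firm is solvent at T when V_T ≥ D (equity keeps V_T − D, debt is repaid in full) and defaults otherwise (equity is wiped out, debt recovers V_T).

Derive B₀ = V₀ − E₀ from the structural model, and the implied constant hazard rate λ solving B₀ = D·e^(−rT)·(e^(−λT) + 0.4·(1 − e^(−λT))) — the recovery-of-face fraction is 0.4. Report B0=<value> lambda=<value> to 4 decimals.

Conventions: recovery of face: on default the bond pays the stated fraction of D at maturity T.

Work the structural quantities from V₀ = 386.5911 against face 261.6773:
d₁ = [ln(V₀/D) + (r + σ²/2)T] / (σ√T)
   = [ln(386.5911/261.6773) + (0.0246 + 0.5·0.3829²)·3.4255] / (0.3829·√3.4255)
   = [0.390255 + 0.335378] / 0.708675 = 1.023929
d₂ = d₁ − σ√T = 1.023929 − 0.708675 = 0.315253
N(d₁) = 0.847066,  N(d₂) = 0.623715,  e^(−rT) = 0.919186
E₀ = V₀·N(d₁) − D·e^(−rT)·N(d₂)
   = 386.5911·0.847066 − 261.6773·0.919186·0.623715 = 177.445752
B₀ = V₀ − E₀ = 386.5911 − 177.445752 = 209.145348
e^(−λT) = (B₀·e^(rT)/D − 0.4)/(1 − 0.4) = (209.1453·1.087920/261.6773 − 0.4)/0.6 = 0.78253102
λ = −ln(0.78253102)/3.4255 = 0.071587

B0=209.1453 lambda=0.0716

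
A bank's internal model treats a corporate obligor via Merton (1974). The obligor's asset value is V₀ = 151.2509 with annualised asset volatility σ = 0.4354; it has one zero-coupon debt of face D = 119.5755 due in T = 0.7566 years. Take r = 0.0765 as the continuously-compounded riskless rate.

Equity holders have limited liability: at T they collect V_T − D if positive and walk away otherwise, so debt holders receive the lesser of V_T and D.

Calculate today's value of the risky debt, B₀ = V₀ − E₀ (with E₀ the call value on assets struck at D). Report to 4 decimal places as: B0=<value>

With assets at 151.2509 and a single debt payment of 119.5755 at 0.7566 years:
d₁ = [ln(V₀/D) + (r + σ²/2)T] / (σ√T)
   = [ln(151.2509/119.5755) + (0.0765 + 0.5·0.4354²)·0.7566] / (0.4354·√0.7566)
   = [0.234992 + 0.129595] / 0.378723 = 0.962676
d₂ = d₁ − σ√T = 0.962676 − 0.378723 = 0.583953
N(d₁) = 0.832145,  N(d₂) = 0.720374,  e^(−rT) = 0.943763
E₀ = V₀·N(d₁) − D·e^(−rT)·N(d₂)
   = 151.2509·0.832145 − 119.5755·0.943763·0.720374 = 44.567760
B₀ = V₀ − E₀ = 151.2509 − 44.567760 = 106.683140

B0=106.6831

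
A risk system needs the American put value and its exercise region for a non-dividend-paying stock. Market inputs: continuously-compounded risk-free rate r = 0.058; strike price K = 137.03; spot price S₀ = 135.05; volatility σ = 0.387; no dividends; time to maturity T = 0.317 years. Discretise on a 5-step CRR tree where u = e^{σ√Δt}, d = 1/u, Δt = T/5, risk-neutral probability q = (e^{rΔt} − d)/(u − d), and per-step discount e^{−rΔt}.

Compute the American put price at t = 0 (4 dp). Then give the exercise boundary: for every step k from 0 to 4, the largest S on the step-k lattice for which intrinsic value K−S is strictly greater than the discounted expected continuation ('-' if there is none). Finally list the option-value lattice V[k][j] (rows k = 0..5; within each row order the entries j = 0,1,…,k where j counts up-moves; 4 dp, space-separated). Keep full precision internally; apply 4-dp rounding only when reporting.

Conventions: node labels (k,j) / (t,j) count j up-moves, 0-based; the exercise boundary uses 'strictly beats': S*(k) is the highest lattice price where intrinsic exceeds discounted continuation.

price = 12.2155
boundary = - - - 100.8176 111.1362
tree:
12.2155
18.3380 6.0486
26.4374 10.1961 1.8545
36.2124 16.6432 3.6824 0.0000
45.5730 25.8938 7.3120 0.0000 0.0000
54.0645 36.2124 14.5190 0.0000 0.0000 0.0000

Δt=0.06340, u=1.10235, d=0.90715, q=0.49453, disc=e^(-rΔt)=0.99633
k=5 terminal: V=max(K-S,0) → 54.0645 36.2124 14.5190 0.0000 0.0000 0.0000
k=4: j=0 S=91.4570 intr=45.5730 cont=45.0701 V=45.5730[EX]; j=1 S=111.1362 intr=25.8938 cont=25.3908 V=25.8938[EX]; j=2 S=135.0500 intr=1.9800 cont=7.3120 V=7.3120[hold]; j=3 S=164.1094 intr=0.0000 cont=0.0000 V=0.0000[hold]; j=4 S=199.4217 intr=0.0000 cont=0.0000 V=0.0000[hold]  S*(4)=111.1362
k=3: j=0 S=100.8176 intr=36.2124 cont=35.7095 V=36.2124[EX]; j=1 S=122.5110 intr=14.5190 cont=16.6432 V=16.6432[hold]; j=2 S=148.8723 intr=0.0000 cont=3.6824 V=3.6824[hold]; j=3 S=180.9060 intr=0.0000 cont=0.0000 V=0.0000[hold]  S*(3)=100.8176
k=2: j=0 S=111.1362 intr=25.8938 cont=26.4374 V=26.4374[hold]; j=1 S=135.0500 intr=1.9800 cont=10.1961 V=10.1961[hold]; j=2 S=164.1094 intr=0.0000 cont=1.8545 V=1.8545[hold]  S*(2)=-
k=1: j=0 S=122.5110 intr=14.5190 cont=18.3380 V=18.3380[hold]; j=1 S=148.8723 intr=0.0000 cont=6.0486 V=6.0486[hold]  S*(1)=-
k=0: j=0 S=135.0500 intr=1.9800 cont=12.2155 V=12.2155[hold]  S*(0)=-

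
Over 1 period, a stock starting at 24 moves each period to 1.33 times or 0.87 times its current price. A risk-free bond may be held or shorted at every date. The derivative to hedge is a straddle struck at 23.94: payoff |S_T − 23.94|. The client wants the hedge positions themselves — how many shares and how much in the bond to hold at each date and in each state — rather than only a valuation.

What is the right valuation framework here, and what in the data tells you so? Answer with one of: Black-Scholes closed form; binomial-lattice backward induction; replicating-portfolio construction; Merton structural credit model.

Key observation: a price alone would not answer the question — the per-node share/bond construction on the spot-24, 1.33/0.87 tree is required, and only the replicating-portfolio method yields it.

framework: replicating-portfolio construction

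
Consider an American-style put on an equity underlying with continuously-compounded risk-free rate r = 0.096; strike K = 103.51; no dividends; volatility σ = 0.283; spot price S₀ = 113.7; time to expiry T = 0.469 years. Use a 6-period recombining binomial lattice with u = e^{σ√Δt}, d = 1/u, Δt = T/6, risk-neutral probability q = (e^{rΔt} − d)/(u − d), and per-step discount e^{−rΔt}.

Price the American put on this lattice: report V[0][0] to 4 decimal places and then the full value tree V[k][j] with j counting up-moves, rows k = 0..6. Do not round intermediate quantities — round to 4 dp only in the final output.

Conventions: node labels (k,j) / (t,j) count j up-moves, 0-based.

price = 3.2498
tree:
3.2498
5.4586 1.3199
8.8881 2.4681 0.3113
13.9077 4.5237 0.6642 0.0000
20.6564 8.0679 1.4171 0.0000 0.0000
26.9593 13.8345 3.0235 0.0000 0.0000 0.0000
32.7827 20.6564 6.4510 0.0000 0.0000 0.0000 0.0000

Δt=0.07817, u=1.08234, d=0.92393, q=0.52778, disc=e^(-rΔt)=0.99252
k=6 terminal: V=max(K-S,0) → 32.7827 20.6564 6.4510 0.0000 0.0000 0.0000 0.0000
k=5: j=0 S=76.5507 intr=26.9593 cont=26.1855 V=26.9593[EX]; j=1 S=89.6755 intr=13.8345 cont=13.0607 V=13.8345[EX]; j=2 S=105.0505 intr=0.0000 cont=3.0235 V=3.0235[hold]; j=3 S=123.0616 intr=0.0000 cont=0.0000 V=0.0000[hold]; j=4 S=144.1608 intr=0.0000 cont=0.0000 V=0.0000[hold]; j=5 S=168.8775 intr=0.0000 cont=0.0000 V=0.0000[hold]
k=4: j=0 S=82.8536 intr=20.6564 cont=19.8825 V=20.6564[EX]; j=1 S=97.0590 intr=6.4510 cont=8.0679 V=8.0679[hold]; j=2 S=113.7000 intr=0.0000 cont=1.4171 V=1.4171[hold]; j=3 S=133.1941 intr=0.0000 cont=0.0000 V=0.0000[hold]; j=4 S=156.0305 intr=0.0000 cont=0.0000 V=0.0000[hold]
k=3: j=0 S=89.6755 intr=13.8345 cont=13.9077 V=13.9077[hold]; j=1 S=105.0505 intr=0.0000 cont=4.5237 V=4.5237[hold]; j=2 S=123.0616 intr=0.0000 cont=0.6642 V=0.6642[hold]; j=3 S=144.1608 intr=0.0000 cont=0.0000 V=0.0000[hold]
k=2: j=0 S=97.0590 intr=6.4510 cont=8.8881 V=8.8881[hold]; j=1 S=113.7000 intr=0.0000 cont=2.4681 V=2.4681[hold]; j=2 S=133.1941 intr=0.0000 cont=0.3113 V=0.3113[hold]
k=1: j=0 S=105.0505 intr=0.0000 cont=5.4586 V=5.4586[hold]; j=1 S=123.0616 intr=0.0000 cont=1.3199 V=1.3199[hold]
k=0: j=0 S=113.7000 intr=0.0000 cont=3.2498 V=3.2498[hold]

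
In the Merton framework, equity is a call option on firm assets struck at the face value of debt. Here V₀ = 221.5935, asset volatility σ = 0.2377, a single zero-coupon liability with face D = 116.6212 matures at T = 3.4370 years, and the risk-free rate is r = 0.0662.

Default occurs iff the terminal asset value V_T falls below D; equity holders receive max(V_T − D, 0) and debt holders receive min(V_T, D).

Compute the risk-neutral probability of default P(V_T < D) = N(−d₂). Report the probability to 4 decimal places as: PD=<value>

Equity is a call on the firm's assets struck at D = 116.6212:
d₁ = [ln(V₀/D) + (r + σ²/2)T] / (σ√T)
   = [ln(221.5935/116.6212) + (0.0662 + 0.5·0.2377²)·3.4370] / (0.2377·√3.4370)
   = [0.641914 + 0.324627] / 0.440676 = 2.193315
d₂ = d₁ − σ√T = 2.193315 − 0.440676 = 1.752640
risk-neutral PD = N(−d₂) = N(-1.752640) = 0.039832

PD=0.0398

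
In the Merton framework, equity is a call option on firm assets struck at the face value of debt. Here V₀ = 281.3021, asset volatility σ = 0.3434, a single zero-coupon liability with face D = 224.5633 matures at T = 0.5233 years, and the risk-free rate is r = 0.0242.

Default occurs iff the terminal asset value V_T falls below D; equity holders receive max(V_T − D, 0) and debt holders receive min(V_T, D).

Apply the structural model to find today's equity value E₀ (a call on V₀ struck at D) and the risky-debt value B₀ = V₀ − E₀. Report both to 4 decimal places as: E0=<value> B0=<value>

E0=65.1355 B0=216.1666

Work the structural quantities from V₀ = 281.3021 against face 224.5633:
d₁ = [ln(V₀/D) + (r + σ²/2)T] / (σ√T)
   = [ln(281.3021/224.5633) + (0.0242 + 0.5·0.3434²)·0.5233] / (0.3434·√0.5233)
   = [0.225272 + 0.043519] / 0.248414 = 1.082026
d₂ = d₁ − σ√T = 1.082026 − 0.248414 = 0.833612
N(d₁) = 0.860379,  N(d₂) = 0.797750,  e^(−rT) = 0.987416
E₀ = V₀·N(d₁) − D·e^(−rT)·N(d₂)
   = 281.3021·0.860379 − 224.5633·0.987416·0.797750 = 65.135506
B₀ = V₀ − E₀ = 281.3021 − 65.135506 = 216.166594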